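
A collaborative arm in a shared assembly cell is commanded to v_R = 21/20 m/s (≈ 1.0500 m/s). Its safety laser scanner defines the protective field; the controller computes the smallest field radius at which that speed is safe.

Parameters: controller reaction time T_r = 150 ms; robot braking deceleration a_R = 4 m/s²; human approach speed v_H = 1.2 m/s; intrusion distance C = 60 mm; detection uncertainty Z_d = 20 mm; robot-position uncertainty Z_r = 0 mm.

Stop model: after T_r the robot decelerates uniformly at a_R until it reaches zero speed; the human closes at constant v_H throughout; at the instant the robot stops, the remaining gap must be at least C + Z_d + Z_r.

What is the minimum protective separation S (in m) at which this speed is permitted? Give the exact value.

S_min = 557/640 m = 0.8703 m

T_s = v_R/a_R = (21/20)/4 = 0.2625 s
robot covers v_R·T_r = 1.0500·0.1500 = 0.1575 m before braking
braking distance = 1.0500²/(2·4.0000) = 0.1378 m
human closes 1.2000·0.4125 = 0.4950 m
residual clearance needed = 0.0600+0.0200+0.0000 = 0.0800 m
S_min ≈ 0.1575+0.1378+0.4950+0.0800  ⇒  S_min = 557/640 m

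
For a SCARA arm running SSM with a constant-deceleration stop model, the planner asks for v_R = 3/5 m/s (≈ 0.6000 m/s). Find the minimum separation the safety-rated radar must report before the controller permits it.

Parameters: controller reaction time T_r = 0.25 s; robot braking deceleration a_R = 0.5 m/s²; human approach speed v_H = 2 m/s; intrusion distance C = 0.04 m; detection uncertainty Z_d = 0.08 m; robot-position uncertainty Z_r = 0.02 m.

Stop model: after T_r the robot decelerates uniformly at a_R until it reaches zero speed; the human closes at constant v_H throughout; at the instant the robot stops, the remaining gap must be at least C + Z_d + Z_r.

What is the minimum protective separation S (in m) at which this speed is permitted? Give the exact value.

S_min = 71/20 m = 3.5500 m

braking lasts T_s = (3/5)/(1/2) = 1.2000 s
robot covers v_R·T_r = 0.6000·0.2500 = 0.1500 m before braking
braking distance = 0.6000²/(2·0.5000) = 0.3600 m
person approaches 2.0000·(0.2500+1.2000) = 2.9000 m
margins: 0.0400+0.0800+0.0200 = 0.1400 m
S_min ≈ 0.1500+0.3600+2.9000+0.1400  ⇒  S_min = 71/20 m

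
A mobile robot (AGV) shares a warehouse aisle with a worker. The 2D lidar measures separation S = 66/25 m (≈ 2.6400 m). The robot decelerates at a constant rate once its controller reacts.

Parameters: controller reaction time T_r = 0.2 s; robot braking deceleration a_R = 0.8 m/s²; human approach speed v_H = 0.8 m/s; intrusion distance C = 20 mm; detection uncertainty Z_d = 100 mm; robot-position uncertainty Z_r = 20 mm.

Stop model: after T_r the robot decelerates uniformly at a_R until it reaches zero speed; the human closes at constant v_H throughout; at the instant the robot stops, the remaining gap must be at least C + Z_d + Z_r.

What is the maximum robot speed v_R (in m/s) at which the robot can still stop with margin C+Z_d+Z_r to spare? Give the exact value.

collect terms ⇒ (5/8)·v_R² + (6/5)·v_R + (-117/50) = 0
  disc = (6/5)² − 4·(5/8)·(-117/50) = 729/100 ; √disc = 27/10
  v_R = (−(6/5) + 27/10) / (2·(5/8)) = 6/5 m/s
check:
braking lasts T_s = (6/5)/(4/5) = 1.5000 s
reaction-phase robot travel = 1.2000·0.2000 = 0.2400 m
robot covers 1.2000·1.5000 − ½·0.8000·1.5000² = 0.9000 m while stopping
human over T_r+T_s: 0.8000·(0.2000+1.5000) = 1.3600 m
C+Z_d+Z_r = 0.0200+0.1000+0.0200 = 0.1400 m
sum ≈ 0.2400+0.9000+1.3600+0.1400 ≈ 2.6400 m = S ✓

v_R_max = 6/5 m/s = 1.2000 m/s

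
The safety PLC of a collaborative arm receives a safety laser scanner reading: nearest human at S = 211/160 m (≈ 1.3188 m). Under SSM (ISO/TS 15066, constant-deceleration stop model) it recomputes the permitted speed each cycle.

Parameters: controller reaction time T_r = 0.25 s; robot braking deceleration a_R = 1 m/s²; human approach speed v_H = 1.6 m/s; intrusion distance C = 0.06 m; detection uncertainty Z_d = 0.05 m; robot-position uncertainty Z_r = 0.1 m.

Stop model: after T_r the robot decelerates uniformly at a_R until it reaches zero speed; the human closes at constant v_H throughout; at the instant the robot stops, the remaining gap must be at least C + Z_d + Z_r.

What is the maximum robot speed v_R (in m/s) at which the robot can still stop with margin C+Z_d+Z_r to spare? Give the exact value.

v_R_max = 7/20 m/s = 0.3500 m/s

quadratic (1/2)·v² + (37/20)·v + (-567/800) = 0
  disc = (37/20)² − 4·(1/2)·(-567/800) = 121/25 ; √disc = 11/5
  v_R = (−(37/20) + 11/5) / (2·(1/2)) = 7/20 m/s
check:
T_s = v_R/a_R = (7/20)/1 = 0.3500 s
robot covers v_R·T_r = 0.3500·0.2500 = 0.0875 m before braking
robot covers 0.3500·0.3500 − ½·1.0000·0.3500² = 0.0612 m while stopping
human closes 1.6000·0.6000 = 0.9600 m
residual clearance needed = 0.0600+0.0500+0.1000 = 0.2100 m
sum ≈ 0.0875+0.0612+0.9600+0.2100 ≈ 1.3188 m = S ✓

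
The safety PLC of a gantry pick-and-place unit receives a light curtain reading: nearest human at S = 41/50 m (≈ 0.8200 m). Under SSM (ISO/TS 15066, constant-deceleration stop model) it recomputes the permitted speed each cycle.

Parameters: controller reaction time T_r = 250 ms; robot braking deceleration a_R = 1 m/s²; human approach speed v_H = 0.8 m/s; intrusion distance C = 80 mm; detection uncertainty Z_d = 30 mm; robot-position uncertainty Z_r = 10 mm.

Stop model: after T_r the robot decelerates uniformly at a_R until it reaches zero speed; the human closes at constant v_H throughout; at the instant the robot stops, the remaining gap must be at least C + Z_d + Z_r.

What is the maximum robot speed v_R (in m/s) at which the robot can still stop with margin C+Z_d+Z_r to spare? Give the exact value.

at the boundary: (1/2)·v² + (21/20)·v + (-1/2) = 0
  disc = (21/20)² − 4·(1/2)·(-1/2) = 841/400 ; √disc = 29/20
  v_R = (−(21/20) + 29/20) / (2·(1/2)) = 2/5 m/s
check:
stop time T_s = (2/5)/1 = 0.4000 s
reaction-phase robot travel = 0.4000·0.2500 = 0.1000 m
robot covers 0.4000·0.4000 − ½·1.0000·0.4000² = 0.0800 m while stopping
human over T_r+T_s: 0.8000·(0.2500+0.4000) = 0.5200 m
residual clearance needed = 0.0800+0.0300+0.0100 = 0.1200 m
sum ≈ 0.1000+0.0800+0.5200+0.1200 ≈ 0.8200 m = S ✓

v_R_max = 2/5 m/s = 0.4000 m/s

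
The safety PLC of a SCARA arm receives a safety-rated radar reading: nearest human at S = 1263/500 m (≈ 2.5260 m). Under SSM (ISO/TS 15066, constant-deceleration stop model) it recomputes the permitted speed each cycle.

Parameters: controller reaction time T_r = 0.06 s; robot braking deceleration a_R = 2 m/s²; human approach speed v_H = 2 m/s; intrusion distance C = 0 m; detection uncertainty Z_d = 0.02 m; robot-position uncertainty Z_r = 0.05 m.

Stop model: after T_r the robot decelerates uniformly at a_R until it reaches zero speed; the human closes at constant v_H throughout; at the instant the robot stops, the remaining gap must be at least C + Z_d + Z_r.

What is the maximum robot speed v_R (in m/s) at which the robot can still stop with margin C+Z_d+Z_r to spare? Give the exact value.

v_R_max = 8/5 m/s = 1.6000 m/s

quadratic (1/4)·v² + (53/50)·v + (-292/125) = 0
  disc = (53/50)² − 4·(1/4)·(-292/125) = 8649/2500 ; √disc = 93/50
  v_R = (−(53/50) + 93/50) / (2·(1/4)) = 8/5 m/s
check:
braking lasts T_s = (8/5)/2 = 0.8000 s
robot in T_r: 1.6000·0.0600 = 0.0960 m
robot under decel: 1.6000²/(2·2.0000) = 0.6400 m
person approaches 2.0000·(0.0600+0.8000) = 1.7200 m
margins: 0.0000+0.0200+0.0500 = 0.0700 m
sum ≈ 0.0960+0.6400+1.7200+0.0700 ≈ 2.5260 m = S ✓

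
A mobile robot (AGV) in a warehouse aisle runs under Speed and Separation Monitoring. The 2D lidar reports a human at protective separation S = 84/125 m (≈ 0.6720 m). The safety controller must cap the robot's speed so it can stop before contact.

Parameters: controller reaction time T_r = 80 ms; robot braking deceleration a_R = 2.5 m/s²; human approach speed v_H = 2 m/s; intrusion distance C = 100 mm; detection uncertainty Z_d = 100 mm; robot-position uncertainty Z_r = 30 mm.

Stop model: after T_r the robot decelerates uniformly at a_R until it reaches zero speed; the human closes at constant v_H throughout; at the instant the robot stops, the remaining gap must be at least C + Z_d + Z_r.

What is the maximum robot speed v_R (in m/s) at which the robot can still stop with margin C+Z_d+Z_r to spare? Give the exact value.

quadratic (1/5)·v² + (22/25)·v + (-141/500) = 0
  disc = (22/25)² − 4·(1/5)·(-141/500) = 1 ; √disc = 1
  v_R = (−(22/25) + 1) / (2·(1/5)) = 3/10 m/s
check:
T_s = v_R/a_R = (3/10)/(5/2) = 0.1200 s
robot in T_r: 0.3000·0.0800 = 0.0240 m
robot covers 0.3000·0.1200 − ½·2.5000·0.1200² = 0.0180 m while stopping
human closes 2.0000·0.2000 = 0.4000 m
margins: 0.1000+0.1000+0.0300 = 0.2300 m
sum ≈ 0.0240+0.0180+0.4000+0.2300 ≈ 0.6720 m = S ✓

v_R_max = 3/10 m/s = 0.3000 m/s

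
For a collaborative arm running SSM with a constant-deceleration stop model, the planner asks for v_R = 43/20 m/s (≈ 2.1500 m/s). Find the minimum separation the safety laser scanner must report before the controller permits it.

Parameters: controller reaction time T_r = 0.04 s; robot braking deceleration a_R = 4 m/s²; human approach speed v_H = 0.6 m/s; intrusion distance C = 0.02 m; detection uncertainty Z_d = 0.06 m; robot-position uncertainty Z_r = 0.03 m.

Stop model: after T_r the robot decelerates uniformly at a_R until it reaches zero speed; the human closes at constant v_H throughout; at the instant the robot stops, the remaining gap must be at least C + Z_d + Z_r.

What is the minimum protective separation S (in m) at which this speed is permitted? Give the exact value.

S_min = 717/640 m = 1.1203 m

braking lasts T_s = (43/20)/4 = 0.5375 s
reaction-phase robot travel = 2.1500·0.0400 = 0.0860 m
robot covers 2.1500·0.5375 − ½·4.0000·0.5375² = 0.5778 m while stopping
human over T_r+T_s: 0.6000·(0.0400+0.5375) = 0.3465 m
margins: 0.0200+0.0600+0.0300 = 0.1100 m
S_min ≈ 0.0860+0.5778+0.3465+0.1100  ⇒  S_min = 717/640 m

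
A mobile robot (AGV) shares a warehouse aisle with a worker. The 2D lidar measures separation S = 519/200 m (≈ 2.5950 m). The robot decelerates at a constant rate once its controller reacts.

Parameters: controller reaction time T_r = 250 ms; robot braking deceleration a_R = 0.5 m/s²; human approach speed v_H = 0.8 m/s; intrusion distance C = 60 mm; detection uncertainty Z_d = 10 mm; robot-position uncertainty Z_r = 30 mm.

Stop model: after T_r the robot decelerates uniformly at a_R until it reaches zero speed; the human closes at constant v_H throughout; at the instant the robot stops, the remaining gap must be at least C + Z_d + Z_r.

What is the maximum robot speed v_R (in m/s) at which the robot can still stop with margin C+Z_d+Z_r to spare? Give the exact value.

v_R_max = 17/20 m/s = 0.8500 m/s

quadratic (1)·v² + (37/20)·v + (-459/200) = 0
  disc = (37/20)² − 4·(1)·(-459/200) = 5041/400 ; √disc = 71/20
  v_R = (−(37/20) + 71/20) / (2·(1)) = 17/20 m/s
check:
T_s = v_R/a_R = (17/20)/(1/2) = 1.7000 s
robot covers v_R·T_r = 0.8500·0.2500 = 0.2125 m before braking
robot under decel: 0.8500²/(2·0.5000) = 0.7225 m
human over T_r+T_s: 0.8000·(0.2500+1.7000) = 1.5600 m
C+Z_d+Z_r = 0.0600+0.0100+0.0300 = 0.1000 m
sum ≈ 0.2125+0.7225+1.5600+0.1000 ≈ 2.5950 m = S ✓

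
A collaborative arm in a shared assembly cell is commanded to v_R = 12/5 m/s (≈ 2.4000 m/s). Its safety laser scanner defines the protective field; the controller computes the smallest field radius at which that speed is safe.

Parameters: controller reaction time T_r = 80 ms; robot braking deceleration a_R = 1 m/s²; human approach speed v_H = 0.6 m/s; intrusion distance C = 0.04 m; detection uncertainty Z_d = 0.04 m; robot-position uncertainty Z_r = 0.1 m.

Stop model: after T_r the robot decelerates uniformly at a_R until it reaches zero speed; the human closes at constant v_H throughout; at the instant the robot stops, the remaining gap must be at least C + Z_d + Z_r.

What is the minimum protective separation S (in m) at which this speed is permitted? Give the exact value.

S_min = 237/50 m = 4.7400 m

stop time T_s = (12/5)/1 = 2.4000 s
robot in T_r: 2.4000·0.0800 = 0.1920 m
robot covers 2.4000·2.4000 − ½·1.0000·2.4000² = 2.8800 m while stopping
human closes 0.6000·2.4800 = 1.4880 m
C+Z_d+Z_r = 0.0400+0.0400+0.1000 = 0.1800 m
S_min ≈ 0.1920+2.8800+1.4880+0.1800  ⇒  S_min = 237/50 m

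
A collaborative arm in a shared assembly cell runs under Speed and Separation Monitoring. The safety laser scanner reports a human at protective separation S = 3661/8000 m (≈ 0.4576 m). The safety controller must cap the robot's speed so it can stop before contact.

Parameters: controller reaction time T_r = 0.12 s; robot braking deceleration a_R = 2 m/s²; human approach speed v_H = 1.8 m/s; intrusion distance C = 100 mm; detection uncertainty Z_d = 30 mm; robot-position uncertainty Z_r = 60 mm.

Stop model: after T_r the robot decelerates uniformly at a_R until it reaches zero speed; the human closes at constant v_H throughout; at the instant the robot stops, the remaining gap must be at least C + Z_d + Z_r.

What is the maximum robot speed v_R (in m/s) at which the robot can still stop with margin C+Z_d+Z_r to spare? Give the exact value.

at the boundary: (1/4)·v² + (51/50)·v + (-413/8000) = 0
  disc = (51/50)² − 4·(1/4)·(-413/8000) = 43681/40000 ; √disc = 209/200
  v_R = (−(51/50) + 209/200) / (2·(1/4)) = 1/20 m/s
check:
stop time T_s = (1/20)/2 = 0.0250 s
robot covers v_R·T_r = 0.0500·0.1200 = 0.0060 m before braking
robot under decel: 0.0500²/(2·2.0000) = 0.0006 m
person approaches 1.8000·(0.1200+0.0250) = 0.2610 m
residual clearance needed = 0.1000+0.0300+0.0600 = 0.1900 m
sum ≈ 0.0060+0.0006+0.2610+0.1900 ≈ 0.4576 m = S ✓

v_R_max = 1/20 m/s = 0.0500 m/s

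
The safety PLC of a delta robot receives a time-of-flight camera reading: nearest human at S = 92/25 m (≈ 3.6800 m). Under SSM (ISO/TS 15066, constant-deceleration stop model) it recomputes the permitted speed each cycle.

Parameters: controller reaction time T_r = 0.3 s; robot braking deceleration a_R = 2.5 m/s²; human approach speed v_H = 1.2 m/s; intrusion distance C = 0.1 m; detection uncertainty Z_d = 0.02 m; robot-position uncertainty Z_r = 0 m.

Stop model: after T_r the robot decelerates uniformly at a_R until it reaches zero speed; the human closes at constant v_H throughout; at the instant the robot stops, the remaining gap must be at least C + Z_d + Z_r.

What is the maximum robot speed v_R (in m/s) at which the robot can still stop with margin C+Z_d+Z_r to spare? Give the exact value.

v_R_max = 5/2 m/s = 2.5000 m/s

at the boundary: (1/5)·v² + (39/50)·v + (-16/5) = 0
  disc = (39/50)² − 4·(1/5)·(-16/5) = 7921/2500 ; √disc = 89/50
  v_R = (−(39/50) + 89/50) / (2·(1/5)) = 5/2 m/s
check:
T_s = v_R/a_R = (5/2)/(5/2) = 1.0000 s
robot in T_r: 2.5000·0.3000 = 0.7500 m
robot under decel: 2.5000²/(2·2.5000) = 1.2500 m
person approaches 1.2000·(0.3000+1.0000) = 1.5600 m
residual clearance needed = 0.1000+0.0200+0.0000 = 0.1200 m
sum ≈ 0.7500+1.2500+1.5600+0.1200 ≈ 3.6800 m = S ✓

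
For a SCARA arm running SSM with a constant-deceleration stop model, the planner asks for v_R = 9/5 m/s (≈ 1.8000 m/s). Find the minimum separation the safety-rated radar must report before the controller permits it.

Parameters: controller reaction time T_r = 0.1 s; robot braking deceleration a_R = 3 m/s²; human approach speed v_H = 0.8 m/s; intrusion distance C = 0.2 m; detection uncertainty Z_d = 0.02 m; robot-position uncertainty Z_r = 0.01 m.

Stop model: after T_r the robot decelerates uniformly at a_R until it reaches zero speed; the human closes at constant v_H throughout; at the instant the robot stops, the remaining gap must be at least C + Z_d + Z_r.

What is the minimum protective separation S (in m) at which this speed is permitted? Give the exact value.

T_s = v_R/a_R = (9/5)/3 = 0.6000 s
robot in T_r: 1.8000·0.1000 = 0.1800 m
braking distance = 1.8000²/(2·3.0000) = 0.5400 m
person approaches 0.8000·(0.1000+0.6000) = 0.5600 m
residual clearance needed = 0.2000+0.0200+0.0100 = 0.2300 m
S_min ≈ 0.1800+0.5400+0.5600+0.2300  ⇒  S_min = 151/100 m

S_min = 151/100 m = 1.5100 m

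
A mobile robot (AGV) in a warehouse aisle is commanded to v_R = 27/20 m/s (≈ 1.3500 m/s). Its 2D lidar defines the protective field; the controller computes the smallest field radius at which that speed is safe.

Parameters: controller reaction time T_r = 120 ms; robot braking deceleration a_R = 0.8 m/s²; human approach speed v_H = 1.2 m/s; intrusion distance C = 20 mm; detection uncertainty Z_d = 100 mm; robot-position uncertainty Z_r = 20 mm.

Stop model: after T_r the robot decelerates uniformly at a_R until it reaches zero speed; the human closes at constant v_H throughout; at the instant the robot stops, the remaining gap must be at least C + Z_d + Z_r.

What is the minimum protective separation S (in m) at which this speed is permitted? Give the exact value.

T_s = v_R/a_R = (27/20)/(4/5) = 1.6875 s
reaction-phase robot travel = 1.3500·0.1200 = 0.1620 m
braking distance = 1.3500²/(2·0.8000) = 1.1391 m
person approaches 1.2000·(0.1200+1.6875) = 2.1690 m
C+Z_d+Z_r = 0.0200+0.1000+0.0200 = 0.1400 m
S_min ≈ 0.1620+1.1391+2.1690+0.1400  ⇒  S_min = 57761/16000 m

S_min = 57761/16000 m = 3.6101 m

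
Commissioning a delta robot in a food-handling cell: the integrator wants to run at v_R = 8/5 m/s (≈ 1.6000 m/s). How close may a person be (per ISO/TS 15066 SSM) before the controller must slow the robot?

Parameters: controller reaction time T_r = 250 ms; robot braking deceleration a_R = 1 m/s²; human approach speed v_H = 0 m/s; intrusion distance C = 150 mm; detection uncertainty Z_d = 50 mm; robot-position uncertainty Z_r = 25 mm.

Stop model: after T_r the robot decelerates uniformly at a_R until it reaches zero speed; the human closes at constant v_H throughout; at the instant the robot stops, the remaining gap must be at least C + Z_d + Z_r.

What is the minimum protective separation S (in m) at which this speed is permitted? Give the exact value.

T_s = v_R/a_R = (8/5)/1 = 1.6000 s
robot covers v_R·T_r = 1.6000·0.2500 = 0.4000 m before braking
robot covers 1.6000·1.6000 − ½·1.0000·1.6000² = 1.2800 m while stopping
person approaches 0.0000·(0.2500+1.6000) = 0.0000 m
C+Z_d+Z_r = 0.1500+0.0500+0.0250 = 0.2250 m
S_min ≈ 0.4000+1.2800+0.0000+0.2250  ⇒  S_min = 381/200 m

S_min = 381/200 m = 1.9050 m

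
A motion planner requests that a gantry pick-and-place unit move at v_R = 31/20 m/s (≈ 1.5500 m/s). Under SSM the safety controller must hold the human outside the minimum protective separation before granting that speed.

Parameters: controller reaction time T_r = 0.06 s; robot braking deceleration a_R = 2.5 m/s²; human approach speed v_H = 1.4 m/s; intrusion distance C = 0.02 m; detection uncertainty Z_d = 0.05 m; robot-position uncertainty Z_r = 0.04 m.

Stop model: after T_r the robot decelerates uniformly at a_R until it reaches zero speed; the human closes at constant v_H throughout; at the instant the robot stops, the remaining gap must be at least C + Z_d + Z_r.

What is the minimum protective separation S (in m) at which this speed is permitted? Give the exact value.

braking lasts T_s = (31/20)/(5/2) = 0.6200 s
robot covers v_R·T_r = 1.5500·0.0600 = 0.0930 m before braking
braking distance = 1.5500²/(2·2.5000) = 0.4805 m
human over T_r+T_s: 1.4000·(0.0600+0.6200) = 0.9520 m
residual clearance needed = 0.0200+0.0500+0.0400 = 0.1100 m
S_min ≈ 0.0930+0.4805+0.9520+0.1100  ⇒  S_min = 3271/2000 m

S_min = 3271/2000 m = 1.6355 m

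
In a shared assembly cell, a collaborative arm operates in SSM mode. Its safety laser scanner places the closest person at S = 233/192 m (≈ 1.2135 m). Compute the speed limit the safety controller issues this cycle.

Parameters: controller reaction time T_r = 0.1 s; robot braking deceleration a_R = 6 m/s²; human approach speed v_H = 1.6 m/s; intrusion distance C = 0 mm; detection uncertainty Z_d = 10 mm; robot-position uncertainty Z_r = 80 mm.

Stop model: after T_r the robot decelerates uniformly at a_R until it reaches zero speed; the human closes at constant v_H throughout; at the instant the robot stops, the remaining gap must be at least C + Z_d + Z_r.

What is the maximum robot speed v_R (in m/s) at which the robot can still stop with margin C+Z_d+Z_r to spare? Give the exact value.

v_R_max = 37/20 m/s = 1.8500 m/s

collect terms ⇒ (1/12)·v_R² + (11/30)·v_R + (-185/192) = 0
  disc = (11/30)² − 4·(1/12)·(-185/192) = 729/1600 ; √disc = 27/40
  v_R = (−(11/30) + 27/40) / (2·(1/12)) = 37/20 m/s
check:
T_s = v_R/a_R = (37/20)/6 = 0.3083 s
reaction-phase robot travel = 1.8500·0.1000 = 0.1850 m
robot covers 1.8500·0.3083 − ½·6.0000·0.3083² = 0.2852 m while stopping
human over T_r+T_s: 1.6000·(0.1000+0.3083) = 0.6533 m
margins: 0.0000+0.0100+0.0800 = 0.0900 m
sum ≈ 0.1850+0.2852+0.6533+0.0900 ≈ 1.2135 m = S ✓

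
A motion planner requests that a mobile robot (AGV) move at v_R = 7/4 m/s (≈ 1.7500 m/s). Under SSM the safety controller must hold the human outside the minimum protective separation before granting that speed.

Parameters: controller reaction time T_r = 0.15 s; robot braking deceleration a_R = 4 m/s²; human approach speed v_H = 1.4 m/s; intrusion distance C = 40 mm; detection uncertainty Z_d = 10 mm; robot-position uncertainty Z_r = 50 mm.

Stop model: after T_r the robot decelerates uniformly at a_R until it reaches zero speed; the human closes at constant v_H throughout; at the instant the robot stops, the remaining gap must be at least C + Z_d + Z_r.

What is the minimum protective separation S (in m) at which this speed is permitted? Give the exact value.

S_min = 5017/3200 m = 1.5678 m

stop time T_s = (7/4)/4 = 0.4375 s
reaction-phase robot travel = 1.7500·0.1500 = 0.2625 m
robot under decel: 1.7500²/(2·4.0000) = 0.3828 m
person approaches 1.4000·(0.1500+0.4375) = 0.8225 m
C+Z_d+Z_r = 0.0400+0.0100+0.0500 = 0.1000 m
S_min ≈ 0.2625+0.3828+0.8225+0.1000  ⇒  S_min = 5017/3200 m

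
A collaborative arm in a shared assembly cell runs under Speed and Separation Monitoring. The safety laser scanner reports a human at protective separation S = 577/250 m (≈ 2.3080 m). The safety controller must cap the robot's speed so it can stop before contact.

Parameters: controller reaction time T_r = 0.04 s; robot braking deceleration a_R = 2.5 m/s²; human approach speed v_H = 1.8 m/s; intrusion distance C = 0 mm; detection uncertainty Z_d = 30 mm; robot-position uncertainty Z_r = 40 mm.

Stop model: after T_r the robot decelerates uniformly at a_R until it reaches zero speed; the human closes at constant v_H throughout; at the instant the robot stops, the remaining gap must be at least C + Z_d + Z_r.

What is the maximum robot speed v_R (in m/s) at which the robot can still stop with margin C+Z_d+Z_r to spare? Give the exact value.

v_R_max = 19/10 m/s = 1.9000 m/s

quadratic (1/5)·v² + (19/25)·v + (-1083/500) = 0
  disc = (19/25)² − 4·(1/5)·(-1083/500) = 1444/625 ; √disc = 38/25
  v_R = (−(19/25) + 38/25) / (2·(1/5)) = 19/10 m/s
check:
stop time T_s = (19/10)/(5/2) = 0.7600 s
robot covers v_R·T_r = 1.9000·0.0400 = 0.0760 m before braking
braking distance = 1.9000²/(2·2.5000) = 0.7220 m
human over T_r+T_s: 1.8000·(0.0400+0.7600) = 1.4400 m
C+Z_d+Z_r = 0.0000+0.0300+0.0400 = 0.0700 m
sum ≈ 0.0760+0.7220+1.4400+0.0700 ≈ 2.3080 m = S ✓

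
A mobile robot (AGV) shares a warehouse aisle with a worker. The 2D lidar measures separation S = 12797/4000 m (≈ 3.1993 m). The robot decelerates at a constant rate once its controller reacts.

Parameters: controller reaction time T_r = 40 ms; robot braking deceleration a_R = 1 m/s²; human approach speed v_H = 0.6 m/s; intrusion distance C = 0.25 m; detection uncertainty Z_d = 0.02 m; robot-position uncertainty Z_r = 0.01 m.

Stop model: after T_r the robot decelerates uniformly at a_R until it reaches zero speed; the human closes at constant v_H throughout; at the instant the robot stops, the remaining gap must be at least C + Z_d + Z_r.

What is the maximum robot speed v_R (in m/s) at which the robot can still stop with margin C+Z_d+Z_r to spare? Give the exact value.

collect terms ⇒ (1/2)·v_R² + (16/25)·v_R + (-11581/4000) = 0
  disc = (16/25)² − 4·(1/2)·(-11581/4000) = 62001/10000 ; √disc = 249/100
  v_R = (−(16/25) + 249/100) / (2·(1/2)) = 37/20 m/s
check:
stop time T_s = (37/20)/1 = 1.8500 s
robot covers v_R·T_r = 1.8500·0.0400 = 0.0740 m before braking
robot under decel: 1.8500²/(2·1.0000) = 1.7112 m
human over T_r+T_s: 0.6000·(0.0400+1.8500) = 1.1340 m
residual clearance needed = 0.2500+0.0200+0.0100 = 0.2800 m
sum ≈ 0.0740+1.7112+1.1340+0.2800 ≈ 3.1993 m = S ✓

v_R_max = 37/20 m/s = 1.8500 m/s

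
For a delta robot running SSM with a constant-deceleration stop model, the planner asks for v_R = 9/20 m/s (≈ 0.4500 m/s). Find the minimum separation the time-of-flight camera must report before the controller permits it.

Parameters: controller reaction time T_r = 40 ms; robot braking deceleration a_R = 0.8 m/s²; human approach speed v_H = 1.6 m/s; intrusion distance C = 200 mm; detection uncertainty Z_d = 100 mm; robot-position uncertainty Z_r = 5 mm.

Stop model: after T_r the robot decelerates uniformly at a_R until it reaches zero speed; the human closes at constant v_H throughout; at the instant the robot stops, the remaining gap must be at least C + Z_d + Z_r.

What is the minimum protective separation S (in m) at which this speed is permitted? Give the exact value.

S_min = 22617/16000 m = 1.4136 m

stop time T_s = (9/20)/(4/5) = 0.5625 s
reaction-phase robot travel = 0.4500·0.0400 = 0.0180 m
braking distance = 0.4500²/(2·0.8000) = 0.1266 m
human closes 1.6000·0.6025 = 0.9640 m
C+Z_d+Z_r = 0.2000+0.1000+0.0050 = 0.3050 m
S_min ≈ 0.0180+0.1266+0.9640+0.3050  ⇒  S_min = 22617/16000 m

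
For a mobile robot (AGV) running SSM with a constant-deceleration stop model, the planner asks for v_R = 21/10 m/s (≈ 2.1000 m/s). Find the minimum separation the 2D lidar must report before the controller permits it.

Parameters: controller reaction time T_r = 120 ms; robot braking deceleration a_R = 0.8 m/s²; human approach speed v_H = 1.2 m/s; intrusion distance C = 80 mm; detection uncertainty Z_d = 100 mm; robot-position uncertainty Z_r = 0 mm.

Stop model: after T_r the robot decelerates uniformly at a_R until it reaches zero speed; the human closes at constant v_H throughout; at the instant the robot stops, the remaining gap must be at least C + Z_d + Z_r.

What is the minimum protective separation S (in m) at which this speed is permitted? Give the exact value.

S_min = 25929/4000 m = 6.4822 m

stop time T_s = (21/10)/(4/5) = 2.6250 s
robot covers v_R·T_r = 2.1000·0.1200 = 0.2520 m before braking
robot under decel: 2.1000²/(2·0.8000) = 2.7563 m
person approaches 1.2000·(0.1200+2.6250) = 3.2940 m
C+Z_d+Z_r = 0.0800+0.1000+0.0000 = 0.1800 m
S_min ≈ 0.2520+2.7563+3.2940+0.1800  ⇒  S_min = 25929/4000 m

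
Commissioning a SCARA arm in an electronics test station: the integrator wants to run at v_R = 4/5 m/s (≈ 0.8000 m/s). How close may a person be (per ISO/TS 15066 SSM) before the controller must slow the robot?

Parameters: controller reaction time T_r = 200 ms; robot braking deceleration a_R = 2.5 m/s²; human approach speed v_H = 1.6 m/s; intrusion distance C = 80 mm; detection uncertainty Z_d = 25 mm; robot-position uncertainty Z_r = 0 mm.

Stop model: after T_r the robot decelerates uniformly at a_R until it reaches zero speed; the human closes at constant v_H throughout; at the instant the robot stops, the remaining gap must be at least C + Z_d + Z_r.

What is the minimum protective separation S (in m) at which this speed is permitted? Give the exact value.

S_min = 49/40 m = 1.2250 m

T_s = v_R/a_R = (4/5)/(5/2) = 0.3200 s
robot covers v_R·T_r = 0.8000·0.2000 = 0.1600 m before braking
robot covers 0.8000·0.3200 − ½·2.5000·0.3200² = 0.1280 m while stopping
person approaches 1.6000·(0.2000+0.3200) = 0.8320 m
C+Z_d+Z_r = 0.0800+0.0250+0.0000 = 0.1050 m
S_min ≈ 0.1600+0.1280+0.8320+0.1050  ⇒  S_min = 49/40 m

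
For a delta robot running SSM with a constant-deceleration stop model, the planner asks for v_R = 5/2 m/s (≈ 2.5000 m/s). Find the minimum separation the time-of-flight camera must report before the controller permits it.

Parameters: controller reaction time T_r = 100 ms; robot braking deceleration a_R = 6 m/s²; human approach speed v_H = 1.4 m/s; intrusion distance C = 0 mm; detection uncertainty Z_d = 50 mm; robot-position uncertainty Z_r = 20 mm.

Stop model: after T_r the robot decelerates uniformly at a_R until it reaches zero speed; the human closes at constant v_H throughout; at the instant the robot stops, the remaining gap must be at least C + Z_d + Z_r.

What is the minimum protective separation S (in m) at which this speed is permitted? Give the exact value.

S_min = 1877/1200 m = 1.5642 m

braking lasts T_s = (5/2)/6 = 0.4167 s
robot in T_r: 2.5000·0.1000 = 0.2500 m
braking distance = 2.5000²/(2·6.0000) = 0.5208 m
human closes 1.4000·0.5167 = 0.7233 m
residual clearance needed = 0.0000+0.0500+0.0200 = 0.0700 m
S_min ≈ 0.2500+0.5208+0.7233+0.0700  ⇒  S_min = 1877/1200 m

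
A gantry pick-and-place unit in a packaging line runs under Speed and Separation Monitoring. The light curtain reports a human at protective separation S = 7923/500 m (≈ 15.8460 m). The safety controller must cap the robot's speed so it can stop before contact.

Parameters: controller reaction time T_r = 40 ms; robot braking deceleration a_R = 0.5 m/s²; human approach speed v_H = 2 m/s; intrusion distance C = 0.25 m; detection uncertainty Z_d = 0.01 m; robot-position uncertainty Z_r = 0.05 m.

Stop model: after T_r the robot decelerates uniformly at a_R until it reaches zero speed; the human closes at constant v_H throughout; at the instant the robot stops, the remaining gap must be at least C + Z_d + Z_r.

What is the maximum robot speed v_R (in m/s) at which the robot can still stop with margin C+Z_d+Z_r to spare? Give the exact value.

at the boundary: (1)·v² + (101/25)·v + (-1932/125) = 0
  disc = (101/25)² − 4·(1)·(-1932/125) = 48841/625 ; √disc = 221/25
  v_R = (−(101/25) + 221/25) / (2·(1)) = 12/5 m/s
check:
T_s = v_R/a_R = (12/5)/(1/2) = 4.8000 s
robot covers v_R·T_r = 2.4000·0.0400 = 0.0960 m before braking
robot under decel: 2.4000²/(2·0.5000) = 5.7600 m
human over T_r+T_s: 2.0000·(0.0400+4.8000) = 9.6800 m
margins: 0.2500+0.0100+0.0500 = 0.3100 m
sum ≈ 0.0960+5.7600+9.6800+0.3100 ≈ 15.8460 m = S ✓

v_R_max = 12/5 m/s = 2.4000 m/s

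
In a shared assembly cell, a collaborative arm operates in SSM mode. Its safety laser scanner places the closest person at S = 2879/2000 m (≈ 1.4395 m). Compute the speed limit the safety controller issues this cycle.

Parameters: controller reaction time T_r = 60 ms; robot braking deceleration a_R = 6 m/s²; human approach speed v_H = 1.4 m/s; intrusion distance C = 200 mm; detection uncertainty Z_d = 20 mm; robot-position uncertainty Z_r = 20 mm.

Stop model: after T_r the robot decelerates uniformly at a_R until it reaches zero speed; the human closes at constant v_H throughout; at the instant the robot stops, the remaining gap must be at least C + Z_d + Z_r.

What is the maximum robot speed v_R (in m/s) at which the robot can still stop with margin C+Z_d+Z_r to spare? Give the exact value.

v_R_max = 23/10 m/s = 2.3000 m/s

at the boundary: (1/12)·v² + (22/75)·v + (-2231/2000) = 0
  disc = (22/75)² − 4·(1/12)·(-2231/2000) = 41209/90000 ; √disc = 203/300
  v_R = (−(22/75) + 203/300) / (2·(1/12)) = 23/10 m/s
check:
stop time T_s = (23/10)/6 = 0.3833 s
reaction-phase robot travel = 2.3000·0.0600 = 0.1380 m
robot covers 2.3000·0.3833 − ½·6.0000·0.3833² = 0.4408 m while stopping
human over T_r+T_s: 1.4000·(0.0600+0.3833) = 0.6207 m
C+Z_d+Z_r = 0.2000+0.0200+0.0200 = 0.2400 m
sum ≈ 0.1380+0.4408+0.6207+0.2400 ≈ 1.4395 m = S ✓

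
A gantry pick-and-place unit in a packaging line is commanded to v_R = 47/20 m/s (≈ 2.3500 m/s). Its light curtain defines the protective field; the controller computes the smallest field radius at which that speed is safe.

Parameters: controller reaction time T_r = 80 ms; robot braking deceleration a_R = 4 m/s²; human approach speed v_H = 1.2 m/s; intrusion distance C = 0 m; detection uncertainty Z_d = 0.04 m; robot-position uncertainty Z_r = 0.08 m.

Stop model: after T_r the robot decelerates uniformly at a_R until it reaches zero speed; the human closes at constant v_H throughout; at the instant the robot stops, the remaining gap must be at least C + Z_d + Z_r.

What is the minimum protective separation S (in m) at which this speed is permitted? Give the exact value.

S_min = 28789/16000 m = 1.7993 m

braking lasts T_s = (47/20)/4 = 0.5875 s
robot in T_r: 2.3500·0.0800 = 0.1880 m
robot under decel: 2.3500²/(2·4.0000) = 0.6903 m
human over T_r+T_s: 1.2000·(0.0800+0.5875) = 0.8010 m
residual clearance needed = 0.0000+0.0400+0.0800 = 0.1200 m
S_min ≈ 0.1880+0.6903+0.8010+0.1200  ⇒  S_min = 28789/16000 m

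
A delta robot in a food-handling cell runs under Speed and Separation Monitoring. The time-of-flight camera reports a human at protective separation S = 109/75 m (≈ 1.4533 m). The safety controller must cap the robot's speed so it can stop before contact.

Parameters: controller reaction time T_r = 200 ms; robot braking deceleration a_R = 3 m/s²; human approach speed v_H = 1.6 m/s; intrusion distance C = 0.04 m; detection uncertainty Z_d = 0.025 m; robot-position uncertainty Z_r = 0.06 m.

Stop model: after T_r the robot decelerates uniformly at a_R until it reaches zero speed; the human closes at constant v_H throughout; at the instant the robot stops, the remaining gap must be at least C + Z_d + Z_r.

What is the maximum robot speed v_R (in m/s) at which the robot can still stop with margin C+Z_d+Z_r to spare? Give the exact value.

v_R_max = 11/10 m/s = 1.1000 m/s

at the boundary: (1/6)·v² + (11/15)·v + (-121/120) = 0
  disc = (11/15)² − 4·(1/6)·(-121/120) = 121/100 ; √disc = 11/10
  v_R = (−(11/15) + 11/10) / (2·(1/6)) = 11/10 m/s
check:
T_s = v_R/a_R = (11/10)/3 = 0.3667 s
robot covers v_R·T_r = 1.1000·0.2000 = 0.2200 m before braking
robot covers 1.1000·0.3667 − ½·3.0000·0.3667² = 0.2017 m while stopping
human closes 1.6000·0.5667 = 0.9067 m
residual clearance needed = 0.0400+0.0250+0.0600 = 0.1250 m
sum ≈ 0.2200+0.2017+0.9067+0.1250 ≈ 1.4533 m = S ✓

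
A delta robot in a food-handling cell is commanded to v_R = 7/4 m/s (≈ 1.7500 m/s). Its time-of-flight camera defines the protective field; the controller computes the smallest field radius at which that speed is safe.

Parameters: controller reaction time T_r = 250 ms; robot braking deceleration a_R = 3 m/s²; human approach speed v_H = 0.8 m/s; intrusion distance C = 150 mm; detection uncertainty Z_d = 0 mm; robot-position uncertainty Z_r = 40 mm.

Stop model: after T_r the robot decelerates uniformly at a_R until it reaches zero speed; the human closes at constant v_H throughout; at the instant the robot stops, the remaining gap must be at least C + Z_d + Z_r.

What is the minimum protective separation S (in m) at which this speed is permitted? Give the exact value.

S_min = 4331/2400 m = 1.8046 m

T_s = v_R/a_R = (7/4)/3 = 0.5833 s
robot covers v_R·T_r = 1.7500·0.2500 = 0.4375 m before braking
robot covers 1.7500·0.5833 − ½·3.0000·0.5833² = 0.5104 m while stopping
human over T_r+T_s: 0.8000·(0.2500+0.5833) = 0.6667 m
C+Z_d+Z_r = 0.1500+0.0000+0.0400 = 0.1900 m
S_min ≈ 0.4375+0.5104+0.6667+0.1900  ⇒  S_min = 4331/2400 m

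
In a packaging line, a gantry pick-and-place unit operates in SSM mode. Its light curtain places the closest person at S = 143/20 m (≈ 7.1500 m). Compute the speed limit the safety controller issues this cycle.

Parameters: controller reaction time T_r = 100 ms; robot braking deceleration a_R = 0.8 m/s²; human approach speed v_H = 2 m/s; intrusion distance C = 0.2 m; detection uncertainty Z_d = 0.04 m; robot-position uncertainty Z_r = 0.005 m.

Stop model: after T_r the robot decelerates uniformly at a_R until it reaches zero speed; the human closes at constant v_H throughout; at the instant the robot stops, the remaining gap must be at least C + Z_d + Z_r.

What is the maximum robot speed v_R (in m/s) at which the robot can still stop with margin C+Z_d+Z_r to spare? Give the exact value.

v_R_max = 9/5 m/s = 1.8000 m/s

collect terms ⇒ (5/8)·v_R² + (13/5)·v_R + (-1341/200) = 0
  disc = (13/5)² − 4·(5/8)·(-1341/200) = 9409/400 ; √disc = 97/20
  v_R = (−(13/5) + 97/20) / (2·(5/8)) = 9/5 m/s
check:
stop time T_s = (9/5)/(4/5) = 2.2500 s
reaction-phase robot travel = 1.8000·0.1000 = 0.1800 m
robot under decel: 1.8000²/(2·0.8000) = 2.0250 m
person approaches 2.0000·(0.1000+2.2500) = 4.7000 m
margins: 0.2000+0.0400+0.0050 = 0.2450 m
sum ≈ 0.1800+2.0250+4.7000+0.2450 ≈ 7.1500 m = S ✓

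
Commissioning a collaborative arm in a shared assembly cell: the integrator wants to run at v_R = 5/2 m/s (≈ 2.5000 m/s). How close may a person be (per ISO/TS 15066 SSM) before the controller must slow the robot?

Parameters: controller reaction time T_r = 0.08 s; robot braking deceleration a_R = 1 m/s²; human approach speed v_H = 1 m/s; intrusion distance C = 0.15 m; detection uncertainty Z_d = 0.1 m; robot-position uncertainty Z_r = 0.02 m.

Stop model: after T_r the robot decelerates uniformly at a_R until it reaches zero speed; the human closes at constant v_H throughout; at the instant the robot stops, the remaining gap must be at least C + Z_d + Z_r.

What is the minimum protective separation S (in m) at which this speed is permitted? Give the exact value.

S_min = 247/40 m = 6.1750 m

braking lasts T_s = (5/2)/1 = 2.5000 s
reaction-phase robot travel = 2.5000·0.0800 = 0.2000 m
braking distance = 2.5000²/(2·1.0000) = 3.1250 m
person approaches 1.0000·(0.0800+2.5000) = 2.5800 m
margins: 0.1500+0.1000+0.0200 = 0.2700 m
S_min ≈ 0.2000+3.1250+2.5800+0.2700  ⇒  S_min = 247/40 m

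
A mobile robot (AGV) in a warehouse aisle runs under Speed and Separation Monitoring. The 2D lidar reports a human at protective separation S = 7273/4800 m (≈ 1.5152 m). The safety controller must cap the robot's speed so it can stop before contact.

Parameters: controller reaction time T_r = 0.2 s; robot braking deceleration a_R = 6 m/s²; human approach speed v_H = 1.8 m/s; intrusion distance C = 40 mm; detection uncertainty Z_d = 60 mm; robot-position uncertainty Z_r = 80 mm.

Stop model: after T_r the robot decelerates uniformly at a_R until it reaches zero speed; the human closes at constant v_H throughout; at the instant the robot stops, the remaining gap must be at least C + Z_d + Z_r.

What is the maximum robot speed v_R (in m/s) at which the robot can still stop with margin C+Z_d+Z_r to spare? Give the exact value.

v_R_max = 31/20 m/s = 1.5500 m/s

at the boundary: (1/12)·v² + (1/2)·v + (-4681/4800) = 0
  disc = (1/2)² − 4·(1/12)·(-4681/4800) = 8281/14400 ; √disc = 91/120
  v_R = (−(1/2) + 91/120) / (2·(1/12)) = 31/20 m/s
check:
T_s = v_R/a_R = (31/20)/6 = 0.2583 s
robot in T_r: 1.5500·0.2000 = 0.3100 m
braking distance = 1.5500²/(2·6.0000) = 0.2002 m
person approaches 1.8000·(0.2000+0.2583) = 0.8250 m
C+Z_d+Z_r = 0.0400+0.0600+0.0800 = 0.1800 m
sum ≈ 0.3100+0.2002+0.8250+0.1800 ≈ 1.5152 m = S ✓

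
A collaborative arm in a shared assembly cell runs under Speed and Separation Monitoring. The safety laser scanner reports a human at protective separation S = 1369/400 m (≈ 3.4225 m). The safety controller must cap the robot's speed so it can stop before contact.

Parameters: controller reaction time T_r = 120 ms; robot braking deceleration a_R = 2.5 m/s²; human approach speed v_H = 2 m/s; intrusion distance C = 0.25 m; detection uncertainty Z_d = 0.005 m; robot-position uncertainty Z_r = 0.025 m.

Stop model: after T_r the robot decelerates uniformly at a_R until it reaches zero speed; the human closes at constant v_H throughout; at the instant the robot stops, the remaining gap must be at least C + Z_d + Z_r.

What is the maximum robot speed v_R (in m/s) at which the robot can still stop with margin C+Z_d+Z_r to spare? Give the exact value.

v_R_max = 43/20 m/s = 2.1500 m/s

collect terms ⇒ (1/5)·v_R² + (23/25)·v_R + (-1161/400) = 0
  disc = (23/25)² − 4·(1/5)·(-1161/400) = 7921/2500 ; √disc = 89/50
  v_R = (−(23/25) + 89/50) / (2·(1/5)) = 43/20 m/s
check:
stop time T_s = (43/20)/(5/2) = 0.8600 s
reaction-phase robot travel = 2.1500·0.1200 = 0.2580 m
robot covers 2.1500·0.8600 − ½·2.5000·0.8600² = 0.9245 m while stopping
human over T_r+T_s: 2.0000·(0.1200+0.8600) = 1.9600 m
residual clearance needed = 0.2500+0.0050+0.0250 = 0.2800 m
sum ≈ 0.2580+0.9245+1.9600+0.2800 ≈ 3.4225 m = S ✓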